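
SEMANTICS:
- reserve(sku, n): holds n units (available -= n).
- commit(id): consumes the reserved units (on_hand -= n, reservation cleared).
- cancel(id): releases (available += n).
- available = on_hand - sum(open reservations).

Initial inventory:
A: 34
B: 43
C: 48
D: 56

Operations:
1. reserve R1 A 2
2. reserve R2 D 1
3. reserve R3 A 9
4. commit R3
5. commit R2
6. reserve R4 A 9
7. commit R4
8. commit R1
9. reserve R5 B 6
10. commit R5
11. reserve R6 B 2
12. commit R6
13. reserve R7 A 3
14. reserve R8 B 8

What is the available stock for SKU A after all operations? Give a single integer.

Step 1: reserve R1 A 2 -> on_hand[A=34 B=43 C=48 D=56] avail[A=32 B=43 C=48 D=56] open={R1}
Step 2: reserve R2 D 1 -> on_hand[A=34 B=43 C=48 D=56] avail[A=32 B=43 C=48 D=55] open={R1,R2}
Step 3: reserve R3 A 9 -> on_hand[A=34 B=43 C=48 D=56] avail[A=23 B=43 C=48 D=55] open={R1,R2,R3}
Step 4: commit R3 -> on_hand[A=25 B=43 C=48 D=56] avail[A=23 B=43 C=48 D=55] open={R1,R2}
Step 5: commit R2 -> on_hand[A=25 B=43 C=48 D=55] avail[A=23 B=43 C=48 D=55] open={R1}
Step 6: reserve R4 A 9 -> on_hand[A=25 B=43 C=48 D=55] avail[A=14 B=43 C=48 D=55] open={R1,R4}
Step 7: commit R4 -> on_hand[A=16 B=43 C=48 D=55] avail[A=14 B=43 C=48 D=55] open={R1}
Step 8: commit R1 -> on_hand[A=14 B=43 C=48 D=55] avail[A=14 B=43 C=48 D=55] open={}
Step 9: reserve R5 B 6 -> on_hand[A=14 B=43 C=48 D=55] avail[A=14 B=37 C=48 D=55] open={R5}
Step 10: commit R5 -> on_hand[A=14 B=37 C=48 D=55] avail[A=14 B=37 C=48 D=55] open={}
Step 11: reserve R6 B 2 -> on_hand[A=14 B=37 C=48 D=55] avail[A=14 B=35 C=48 D=55] open={R6}
Step 12: commit R6 -> on_hand[A=14 B=35 C=48 D=55] avail[A=14 B=35 C=48 D=55] open={}
Step 13: reserve R7 A 3 -> on_hand[A=14 B=35 C=48 D=55] avail[A=11 B=35 C=48 D=55] open={R7}
Step 14: reserve R8 B 8 -> on_hand[A=14 B=35 C=48 D=55] avail[A=11 B=27 C=48 D=55] open={R7,R8}
Final available[A] = 11

Answer: 11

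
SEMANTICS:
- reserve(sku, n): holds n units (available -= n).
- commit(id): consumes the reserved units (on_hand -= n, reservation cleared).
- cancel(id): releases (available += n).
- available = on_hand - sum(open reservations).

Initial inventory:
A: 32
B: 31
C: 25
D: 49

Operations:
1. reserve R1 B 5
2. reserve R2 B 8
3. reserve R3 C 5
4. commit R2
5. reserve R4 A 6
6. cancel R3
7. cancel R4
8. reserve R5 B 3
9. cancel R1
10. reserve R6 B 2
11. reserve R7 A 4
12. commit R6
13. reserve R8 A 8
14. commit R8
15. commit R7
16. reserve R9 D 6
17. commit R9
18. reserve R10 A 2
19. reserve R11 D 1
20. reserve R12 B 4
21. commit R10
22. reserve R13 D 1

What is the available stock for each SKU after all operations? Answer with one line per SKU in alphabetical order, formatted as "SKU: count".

Step 1: reserve R1 B 5 -> on_hand[A=32 B=31 C=25 D=49] avail[A=32 B=26 C=25 D=49] open={R1}
Step 2: reserve R2 B 8 -> on_hand[A=32 B=31 C=25 D=49] avail[A=32 B=18 C=25 D=49] open={R1,R2}
Step 3: reserve R3 C 5 -> on_hand[A=32 B=31 C=25 D=49] avail[A=32 B=18 C=20 D=49] open={R1,R2,R3}
Step 4: commit R2 -> on_hand[A=32 B=23 C=25 D=49] avail[A=32 B=18 C=20 D=49] open={R1,R3}
Step 5: reserve R4 A 6 -> on_hand[A=32 B=23 C=25 D=49] avail[A=26 B=18 C=20 D=49] open={R1,R3,R4}
Step 6: cancel R3 -> on_hand[A=32 B=23 C=25 D=49] avail[A=26 B=18 C=25 D=49] open={R1,R4}
Step 7: cancel R4 -> on_hand[A=32 B=23 C=25 D=49] avail[A=32 B=18 C=25 D=49] open={R1}
Step 8: reserve R5 B 3 -> on_hand[A=32 B=23 C=25 D=49] avail[A=32 B=15 C=25 D=49] open={R1,R5}
Step 9: cancel R1 -> on_hand[A=32 B=23 C=25 D=49] avail[A=32 B=20 C=25 D=49] open={R5}
Step 10: reserve R6 B 2 -> on_hand[A=32 B=23 C=25 D=49] avail[A=32 B=18 C=25 D=49] open={R5,R6}
Step 11: reserve R7 A 4 -> on_hand[A=32 B=23 C=25 D=49] avail[A=28 B=18 C=25 D=49] open={R5,R6,R7}
Step 12: commit R6 -> on_hand[A=32 B=21 C=25 D=49] avail[A=28 B=18 C=25 D=49] open={R5,R7}
Step 13: reserve R8 A 8 -> on_hand[A=32 B=21 C=25 D=49] avail[A=20 B=18 C=25 D=49] open={R5,R7,R8}
Step 14: commit R8 -> on_hand[A=24 B=21 C=25 D=49] avail[A=20 B=18 C=25 D=49] open={R5,R7}
Step 15: commit R7 -> on_hand[A=20 B=21 C=25 D=49] avail[A=20 B=18 C=25 D=49] open={R5}
Step 16: reserve R9 D 6 -> on_hand[A=20 B=21 C=25 D=49] avail[A=20 B=18 C=25 D=43] open={R5,R9}
Step 17: commit R9 -> on_hand[A=20 B=21 C=25 D=43] avail[A=20 B=18 C=25 D=43] open={R5}
Step 18: reserve R10 A 2 -> on_hand[A=20 B=21 C=25 D=43] avail[A=18 B=18 C=25 D=43] open={R10,R5}
Step 19: reserve R11 D 1 -> on_hand[A=20 B=21 C=25 D=43] avail[A=18 B=18 C=25 D=42] open={R10,R11,R5}
Step 20: reserve R12 B 4 -> on_hand[A=20 B=21 C=25 D=43] avail[A=18 B=14 C=25 D=42] open={R10,R11,R12,R5}
Step 21: commit R10 -> on_hand[A=18 B=21 C=25 D=43] avail[A=18 B=14 C=25 D=42] open={R11,R12,R5}
Step 22: reserve R13 D 1 -> on_hand[A=18 B=21 C=25 D=43] avail[A=18 B=14 C=25 D=41] open={R11,R12,R13,R5}

Answer: A: 18
B: 14
C: 25
D: 41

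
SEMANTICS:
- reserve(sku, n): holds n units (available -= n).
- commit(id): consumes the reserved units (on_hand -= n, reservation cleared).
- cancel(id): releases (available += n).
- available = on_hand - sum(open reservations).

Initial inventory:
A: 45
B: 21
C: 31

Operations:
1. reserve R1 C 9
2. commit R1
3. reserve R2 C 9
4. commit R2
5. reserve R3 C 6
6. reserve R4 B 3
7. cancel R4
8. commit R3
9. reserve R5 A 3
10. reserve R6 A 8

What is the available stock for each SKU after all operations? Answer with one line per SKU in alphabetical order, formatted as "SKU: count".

Answer: A: 34
B: 21
C: 7

Derivation:
Step 1: reserve R1 C 9 -> on_hand[A=45 B=21 C=31] avail[A=45 B=21 C=22] open={R1}
Step 2: commit R1 -> on_hand[A=45 B=21 C=22] avail[A=45 B=21 C=22] open={}
Step 3: reserve R2 C 9 -> on_hand[A=45 B=21 C=22] avail[A=45 B=21 C=13] open={R2}
Step 4: commit R2 -> on_hand[A=45 B=21 C=13] avail[A=45 B=21 C=13] open={}
Step 5: reserve R3 C 6 -> on_hand[A=45 B=21 C=13] avail[A=45 B=21 C=7] open={R3}
Step 6: reserve R4 B 3 -> on_hand[A=45 B=21 C=13] avail[A=45 B=18 C=7] open={R3,R4}
Step 7: cancel R4 -> on_hand[A=45 B=21 C=13] avail[A=45 B=21 C=7] open={R3}
Step 8: commit R3 -> on_hand[A=45 B=21 C=7] avail[A=45 B=21 C=7] open={}
Step 9: reserve R5 A 3 -> on_hand[A=45 B=21 C=7] avail[A=42 B=21 C=7] open={R5}
Step 10: reserve R6 A 8 -> on_hand[A=45 B=21 C=7] avail[A=34 B=21 C=7] open={R5,R6}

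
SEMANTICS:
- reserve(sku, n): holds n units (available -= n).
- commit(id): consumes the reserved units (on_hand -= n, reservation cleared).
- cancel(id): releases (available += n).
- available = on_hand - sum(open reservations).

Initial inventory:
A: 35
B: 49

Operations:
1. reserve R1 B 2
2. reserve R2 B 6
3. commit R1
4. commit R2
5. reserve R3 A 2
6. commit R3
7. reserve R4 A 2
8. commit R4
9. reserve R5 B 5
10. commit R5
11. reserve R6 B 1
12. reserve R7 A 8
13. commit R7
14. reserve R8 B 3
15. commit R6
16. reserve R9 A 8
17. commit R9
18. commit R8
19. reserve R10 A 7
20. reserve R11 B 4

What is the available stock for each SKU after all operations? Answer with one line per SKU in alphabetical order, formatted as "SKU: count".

Step 1: reserve R1 B 2 -> on_hand[A=35 B=49] avail[A=35 B=47] open={R1}
Step 2: reserve R2 B 6 -> on_hand[A=35 B=49] avail[A=35 B=41] open={R1,R2}
Step 3: commit R1 -> on_hand[A=35 B=47] avail[A=35 B=41] open={R2}
Step 4: commit R2 -> on_hand[A=35 B=41] avail[A=35 B=41] open={}
Step 5: reserve R3 A 2 -> on_hand[A=35 B=41] avail[A=33 B=41] open={R3}
Step 6: commit R3 -> on_hand[A=33 B=41] avail[A=33 B=41] open={}
Step 7: reserve R4 A 2 -> on_hand[A=33 B=41] avail[A=31 B=41] open={R4}
Step 8: commit R4 -> on_hand[A=31 B=41] avail[A=31 B=41] open={}
Step 9: reserve R5 B 5 -> on_hand[A=31 B=41] avail[A=31 B=36] open={R5}
Step 10: commit R5 -> on_hand[A=31 B=36] avail[A=31 B=36] open={}
Step 11: reserve R6 B 1 -> on_hand[A=31 B=36] avail[A=31 B=35] open={R6}
Step 12: reserve R7 A 8 -> on_hand[A=31 B=36] avail[A=23 B=35] open={R6,R7}
Step 13: commit R7 -> on_hand[A=23 B=36] avail[A=23 B=35] open={R6}
Step 14: reserve R8 B 3 -> on_hand[A=23 B=36] avail[A=23 B=32] open={R6,R8}
Step 15: commit R6 -> on_hand[A=23 B=35] avail[A=23 B=32] open={R8}
Step 16: reserve R9 A 8 -> on_hand[A=23 B=35] avail[A=15 B=32] open={R8,R9}
Step 17: commit R9 -> on_hand[A=15 B=35] avail[A=15 B=32] open={R8}
Step 18: commit R8 -> on_hand[A=15 B=32] avail[A=15 B=32] open={}
Step 19: reserve R10 A 7 -> on_hand[A=15 B=32] avail[A=8 B=32] open={R10}
Step 20: reserve R11 B 4 -> on_hand[A=15 B=32] avail[A=8 B=28] open={R10,R11}

Answer: A: 8
B: 28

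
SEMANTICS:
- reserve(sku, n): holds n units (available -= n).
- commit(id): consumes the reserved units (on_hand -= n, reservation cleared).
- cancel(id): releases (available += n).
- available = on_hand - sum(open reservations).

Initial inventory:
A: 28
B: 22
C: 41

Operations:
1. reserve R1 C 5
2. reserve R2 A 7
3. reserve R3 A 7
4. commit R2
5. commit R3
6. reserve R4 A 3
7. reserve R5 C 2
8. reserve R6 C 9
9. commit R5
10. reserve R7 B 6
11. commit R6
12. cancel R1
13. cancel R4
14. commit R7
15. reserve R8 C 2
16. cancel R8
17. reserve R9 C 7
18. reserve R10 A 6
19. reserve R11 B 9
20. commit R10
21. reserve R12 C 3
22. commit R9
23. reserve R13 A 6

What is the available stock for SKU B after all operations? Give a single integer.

Step 1: reserve R1 C 5 -> on_hand[A=28 B=22 C=41] avail[A=28 B=22 C=36] open={R1}
Step 2: reserve R2 A 7 -> on_hand[A=28 B=22 C=41] avail[A=21 B=22 C=36] open={R1,R2}
Step 3: reserve R3 A 7 -> on_hand[A=28 B=22 C=41] avail[A=14 B=22 C=36] open={R1,R2,R3}
Step 4: commit R2 -> on_hand[A=21 B=22 C=41] avail[A=14 B=22 C=36] open={R1,R3}
Step 5: commit R3 -> on_hand[A=14 B=22 C=41] avail[A=14 B=22 C=36] open={R1}
Step 6: reserve R4 A 3 -> on_hand[A=14 B=22 C=41] avail[A=11 B=22 C=36] open={R1,R4}
Step 7: reserve R5 C 2 -> on_hand[A=14 B=22 C=41] avail[A=11 B=22 C=34] open={R1,R4,R5}
Step 8: reserve R6 C 9 -> on_hand[A=14 B=22 C=41] avail[A=11 B=22 C=25] open={R1,R4,R5,R6}
Step 9: commit R5 -> on_hand[A=14 B=22 C=39] avail[A=11 B=22 C=25] open={R1,R4,R6}
Step 10: reserve R7 B 6 -> on_hand[A=14 B=22 C=39] avail[A=11 B=16 C=25] open={R1,R4,R6,R7}
Step 11: commit R6 -> on_hand[A=14 B=22 C=30] avail[A=11 B=16 C=25] open={R1,R4,R7}
Step 12: cancel R1 -> on_hand[A=14 B=22 C=30] avail[A=11 B=16 C=30] open={R4,R7}
Step 13: cancel R4 -> on_hand[A=14 B=22 C=30] avail[A=14 B=16 C=30] open={R7}
Step 14: commit R7 -> on_hand[A=14 B=16 C=30] avail[A=14 B=16 C=30] open={}
Step 15: reserve R8 C 2 -> on_hand[A=14 B=16 C=30] avail[A=14 B=16 C=28] open={R8}
Step 16: cancel R8 -> on_hand[A=14 B=16 C=30] avail[A=14 B=16 C=30] open={}
Step 17: reserve R9 C 7 -> on_hand[A=14 B=16 C=30] avail[A=14 B=16 C=23] open={R9}
Step 18: reserve R10 A 6 -> on_hand[A=14 B=16 C=30] avail[A=8 B=16 C=23] open={R10,R9}
Step 19: reserve R11 B 9 -> on_hand[A=14 B=16 C=30] avail[A=8 B=7 C=23] open={R10,R11,R9}
Step 20: commit R10 -> on_hand[A=8 B=16 C=30] avail[A=8 B=7 C=23] open={R11,R9}
Step 21: reserve R12 C 3 -> on_hand[A=8 B=16 C=30] avail[A=8 B=7 C=20] open={R11,R12,R9}
Step 22: commit R9 -> on_hand[A=8 B=16 C=23] avail[A=8 B=7 C=20] open={R11,R12}
Step 23: reserve R13 A 6 -> on_hand[A=8 B=16 C=23] avail[A=2 B=7 C=20] open={R11,R12,R13}
Final available[B] = 7

Answer: 7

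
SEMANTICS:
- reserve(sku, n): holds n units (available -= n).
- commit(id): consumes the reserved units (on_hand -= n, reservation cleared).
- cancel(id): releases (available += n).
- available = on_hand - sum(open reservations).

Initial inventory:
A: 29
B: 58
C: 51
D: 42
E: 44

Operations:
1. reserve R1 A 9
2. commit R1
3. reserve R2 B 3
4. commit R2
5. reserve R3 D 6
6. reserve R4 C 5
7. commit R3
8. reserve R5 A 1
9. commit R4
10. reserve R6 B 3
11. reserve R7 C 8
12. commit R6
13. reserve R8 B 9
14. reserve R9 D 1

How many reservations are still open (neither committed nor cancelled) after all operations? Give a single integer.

Answer: 4

Derivation:
Step 1: reserve R1 A 9 -> on_hand[A=29 B=58 C=51 D=42 E=44] avail[A=20 B=58 C=51 D=42 E=44] open={R1}
Step 2: commit R1 -> on_hand[A=20 B=58 C=51 D=42 E=44] avail[A=20 B=58 C=51 D=42 E=44] open={}
Step 3: reserve R2 B 3 -> on_hand[A=20 B=58 C=51 D=42 E=44] avail[A=20 B=55 C=51 D=42 E=44] open={R2}
Step 4: commit R2 -> on_hand[A=20 B=55 C=51 D=42 E=44] avail[A=20 B=55 C=51 D=42 E=44] open={}
Step 5: reserve R3 D 6 -> on_hand[A=20 B=55 C=51 D=42 E=44] avail[A=20 B=55 C=51 D=36 E=44] open={R3}
Step 6: reserve R4 C 5 -> on_hand[A=20 B=55 C=51 D=42 E=44] avail[A=20 B=55 C=46 D=36 E=44] open={R3,R4}
Step 7: commit R3 -> on_hand[A=20 B=55 C=51 D=36 E=44] avail[A=20 B=55 C=46 D=36 E=44] open={R4}
Step 8: reserve R5 A 1 -> on_hand[A=20 B=55 C=51 D=36 E=44] avail[A=19 B=55 C=46 D=36 E=44] open={R4,R5}
Step 9: commit R4 -> on_hand[A=20 B=55 C=46 D=36 E=44] avail[A=19 B=55 C=46 D=36 E=44] open={R5}
Step 10: reserve R6 B 3 -> on_hand[A=20 B=55 C=46 D=36 E=44] avail[A=19 B=52 C=46 D=36 E=44] open={R5,R6}
Step 11: reserve R7 C 8 -> on_hand[A=20 B=55 C=46 D=36 E=44] avail[A=19 B=52 C=38 D=36 E=44] open={R5,R6,R7}
Step 12: commit R6 -> on_hand[A=20 B=52 C=46 D=36 E=44] avail[A=19 B=52 C=38 D=36 E=44] open={R5,R7}
Step 13: reserve R8 B 9 -> on_hand[A=20 B=52 C=46 D=36 E=44] avail[A=19 B=43 C=38 D=36 E=44] open={R5,R7,R8}
Step 14: reserve R9 D 1 -> on_hand[A=20 B=52 C=46 D=36 E=44] avail[A=19 B=43 C=38 D=35 E=44] open={R5,R7,R8,R9}
Open reservations: ['R5', 'R7', 'R8', 'R9'] -> 4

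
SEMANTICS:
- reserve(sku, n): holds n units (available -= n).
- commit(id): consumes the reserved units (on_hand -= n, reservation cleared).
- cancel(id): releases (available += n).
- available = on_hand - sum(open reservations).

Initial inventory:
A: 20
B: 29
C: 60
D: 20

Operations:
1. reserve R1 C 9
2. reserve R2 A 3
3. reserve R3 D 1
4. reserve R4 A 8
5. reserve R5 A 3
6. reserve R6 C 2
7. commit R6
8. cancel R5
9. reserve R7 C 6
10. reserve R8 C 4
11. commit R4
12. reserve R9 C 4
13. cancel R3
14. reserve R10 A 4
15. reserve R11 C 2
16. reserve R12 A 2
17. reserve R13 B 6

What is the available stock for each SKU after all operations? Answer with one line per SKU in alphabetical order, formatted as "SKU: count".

Answer: A: 3
B: 23
C: 33
D: 20

Derivation:
Step 1: reserve R1 C 9 -> on_hand[A=20 B=29 C=60 D=20] avail[A=20 B=29 C=51 D=20] open={R1}
Step 2: reserve R2 A 3 -> on_hand[A=20 B=29 C=60 D=20] avail[A=17 B=29 C=51 D=20] open={R1,R2}
Step 3: reserve R3 D 1 -> on_hand[A=20 B=29 C=60 D=20] avail[A=17 B=29 C=51 D=19] open={R1,R2,R3}
Step 4: reserve R4 A 8 -> on_hand[A=20 B=29 C=60 D=20] avail[A=9 B=29 C=51 D=19] open={R1,R2,R3,R4}
Step 5: reserve R5 A 3 -> on_hand[A=20 B=29 C=60 D=20] avail[A=6 B=29 C=51 D=19] open={R1,R2,R3,R4,R5}
Step 6: reserve R6 C 2 -> on_hand[A=20 B=29 C=60 D=20] avail[A=6 B=29 C=49 D=19] open={R1,R2,R3,R4,R5,R6}
Step 7: commit R6 -> on_hand[A=20 B=29 C=58 D=20] avail[A=6 B=29 C=49 D=19] open={R1,R2,R3,R4,R5}
Step 8: cancel R5 -> on_hand[A=20 B=29 C=58 D=20] avail[A=9 B=29 C=49 D=19] open={R1,R2,R3,R4}
Step 9: reserve R7 C 6 -> on_hand[A=20 B=29 C=58 D=20] avail[A=9 B=29 C=43 D=19] open={R1,R2,R3,R4,R7}
Step 10: reserve R8 C 4 -> on_hand[A=20 B=29 C=58 D=20] avail[A=9 B=29 C=39 D=19] open={R1,R2,R3,R4,R7,R8}
Step 11: commit R4 -> on_hand[A=12 B=29 C=58 D=20] avail[A=9 B=29 C=39 D=19] open={R1,R2,R3,R7,R8}
Step 12: reserve R9 C 4 -> on_hand[A=12 B=29 C=58 D=20] avail[A=9 B=29 C=35 D=19] open={R1,R2,R3,R7,R8,R9}
Step 13: cancel R3 -> on_hand[A=12 B=29 C=58 D=20] avail[A=9 B=29 C=35 D=20] open={R1,R2,R7,R8,R9}
Step 14: reserve R10 A 4 -> on_hand[A=12 B=29 C=58 D=20] avail[A=5 B=29 C=35 D=20] open={R1,R10,R2,R7,R8,R9}
Step 15: reserve R11 C 2 -> on_hand[A=12 B=29 C=58 D=20] avail[A=5 B=29 C=33 D=20] open={R1,R10,R11,R2,R7,R8,R9}
Step 16: reserve R12 A 2 -> on_hand[A=12 B=29 C=58 D=20] avail[A=3 B=29 C=33 D=20] open={R1,R10,R11,R12,R2,R7,R8,R9}
Step 17: reserve R13 B 6 -> on_hand[A=12 B=29 C=58 D=20] avail[A=3 B=23 C=33 D=20] open={R1,R10,R11,R12,R13,R2,R7,R8,R9}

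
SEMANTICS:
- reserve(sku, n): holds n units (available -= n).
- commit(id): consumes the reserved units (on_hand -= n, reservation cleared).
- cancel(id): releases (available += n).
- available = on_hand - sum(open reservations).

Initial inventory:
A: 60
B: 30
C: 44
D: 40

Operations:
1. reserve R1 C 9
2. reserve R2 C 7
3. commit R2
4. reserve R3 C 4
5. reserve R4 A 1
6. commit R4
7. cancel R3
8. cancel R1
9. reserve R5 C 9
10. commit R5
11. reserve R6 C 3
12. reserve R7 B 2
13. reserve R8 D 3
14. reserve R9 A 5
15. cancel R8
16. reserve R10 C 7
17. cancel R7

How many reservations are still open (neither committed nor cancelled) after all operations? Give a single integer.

Answer: 3

Derivation:
Step 1: reserve R1 C 9 -> on_hand[A=60 B=30 C=44 D=40] avail[A=60 B=30 C=35 D=40] open={R1}
Step 2: reserve R2 C 7 -> on_hand[A=60 B=30 C=44 D=40] avail[A=60 B=30 C=28 D=40] open={R1,R2}
Step 3: commit R2 -> on_hand[A=60 B=30 C=37 D=40] avail[A=60 B=30 C=28 D=40] open={R1}
Step 4: reserve R3 C 4 -> on_hand[A=60 B=30 C=37 D=40] avail[A=60 B=30 C=24 D=40] open={R1,R3}
Step 5: reserve R4 A 1 -> on_hand[A=60 B=30 C=37 D=40] avail[A=59 B=30 C=24 D=40] open={R1,R3,R4}
Step 6: commit R4 -> on_hand[A=59 B=30 C=37 D=40] avail[A=59 B=30 C=24 D=40] open={R1,R3}
Step 7: cancel R3 -> on_hand[A=59 B=30 C=37 D=40] avail[A=59 B=30 C=28 D=40] open={R1}
Step 8: cancel R1 -> on_hand[A=59 B=30 C=37 D=40] avail[A=59 B=30 C=37 D=40] open={}
Step 9: reserve R5 C 9 -> on_hand[A=59 B=30 C=37 D=40] avail[A=59 B=30 C=28 D=40] open={R5}
Step 10: commit R5 -> on_hand[A=59 B=30 C=28 D=40] avail[A=59 B=30 C=28 D=40] open={}
Step 11: reserve R6 C 3 -> on_hand[A=59 B=30 C=28 D=40] avail[A=59 B=30 C=25 D=40] open={R6}
Step 12: reserve R7 B 2 -> on_hand[A=59 B=30 C=28 D=40] avail[A=59 B=28 C=25 D=40] open={R6,R7}
Step 13: reserve R8 D 3 -> on_hand[A=59 B=30 C=28 D=40] avail[A=59 B=28 C=25 D=37] open={R6,R7,R8}
Step 14: reserve R9 A 5 -> on_hand[A=59 B=30 C=28 D=40] avail[A=54 B=28 C=25 D=37] open={R6,R7,R8,R9}
Step 15: cancel R8 -> on_hand[A=59 B=30 C=28 D=40] avail[A=54 B=28 C=25 D=40] open={R6,R7,R9}
Step 16: reserve R10 C 7 -> on_hand[A=59 B=30 C=28 D=40] avail[A=54 B=28 C=18 D=40] open={R10,R6,R7,R9}
Step 17: cancel R7 -> on_hand[A=59 B=30 C=28 D=40] avail[A=54 B=30 C=18 D=40] open={R10,R6,R9}
Open reservations: ['R10', 'R6', 'R9'] -> 3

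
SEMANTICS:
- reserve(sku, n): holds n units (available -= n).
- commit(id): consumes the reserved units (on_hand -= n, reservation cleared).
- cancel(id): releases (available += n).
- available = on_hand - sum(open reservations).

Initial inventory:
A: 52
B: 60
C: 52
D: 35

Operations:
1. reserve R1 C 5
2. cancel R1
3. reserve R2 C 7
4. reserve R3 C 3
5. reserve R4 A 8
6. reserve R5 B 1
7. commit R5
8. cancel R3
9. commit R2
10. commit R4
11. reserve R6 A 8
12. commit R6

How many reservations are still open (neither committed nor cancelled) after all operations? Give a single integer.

Answer: 0

Derivation:
Step 1: reserve R1 C 5 -> on_hand[A=52 B=60 C=52 D=35] avail[A=52 B=60 C=47 D=35] open={R1}
Step 2: cancel R1 -> on_hand[A=52 B=60 C=52 D=35] avail[A=52 B=60 C=52 D=35] open={}
Step 3: reserve R2 C 7 -> on_hand[A=52 B=60 C=52 D=35] avail[A=52 B=60 C=45 D=35] open={R2}
Step 4: reserve R3 C 3 -> on_hand[A=52 B=60 C=52 D=35] avail[A=52 B=60 C=42 D=35] open={R2,R3}
Step 5: reserve R4 A 8 -> on_hand[A=52 B=60 C=52 D=35] avail[A=44 B=60 C=42 D=35] open={R2,R3,R4}
Step 6: reserve R5 B 1 -> on_hand[A=52 B=60 C=52 D=35] avail[A=44 B=59 C=42 D=35] open={R2,R3,R4,R5}
Step 7: commit R5 -> on_hand[A=52 B=59 C=52 D=35] avail[A=44 B=59 C=42 D=35] open={R2,R3,R4}
Step 8: cancel R3 -> on_hand[A=52 B=59 C=52 D=35] avail[A=44 B=59 C=45 D=35] open={R2,R4}
Step 9: commit R2 -> on_hand[A=52 B=59 C=45 D=35] avail[A=44 B=59 C=45 D=35] open={R4}
Step 10: commit R4 -> on_hand[A=44 B=59 C=45 D=35] avail[A=44 B=59 C=45 D=35] open={}
Step 11: reserve R6 A 8 -> on_hand[A=44 B=59 C=45 D=35] avail[A=36 B=59 C=45 D=35] open={R6}
Step 12: commit R6 -> on_hand[A=36 B=59 C=45 D=35] avail[A=36 B=59 C=45 D=35] open={}
Open reservations: [] -> 0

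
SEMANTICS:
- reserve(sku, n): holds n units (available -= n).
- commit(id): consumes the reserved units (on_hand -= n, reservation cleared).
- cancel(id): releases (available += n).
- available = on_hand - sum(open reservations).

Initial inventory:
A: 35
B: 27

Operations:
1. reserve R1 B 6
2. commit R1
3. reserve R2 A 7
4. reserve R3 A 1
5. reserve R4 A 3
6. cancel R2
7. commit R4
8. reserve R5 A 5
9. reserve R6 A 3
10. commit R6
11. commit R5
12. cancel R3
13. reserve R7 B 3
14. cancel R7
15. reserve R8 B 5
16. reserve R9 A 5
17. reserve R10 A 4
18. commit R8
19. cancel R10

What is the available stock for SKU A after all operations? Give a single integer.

Answer: 19

Derivation:
Step 1: reserve R1 B 6 -> on_hand[A=35 B=27] avail[A=35 B=21] open={R1}
Step 2: commit R1 -> on_hand[A=35 B=21] avail[A=35 B=21] open={}
Step 3: reserve R2 A 7 -> on_hand[A=35 B=21] avail[A=28 B=21] open={R2}
Step 4: reserve R3 A 1 -> on_hand[A=35 B=21] avail[A=27 B=21] open={R2,R3}
Step 5: reserve R4 A 3 -> on_hand[A=35 B=21] avail[A=24 B=21] open={R2,R3,R4}
Step 6: cancel R2 -> on_hand[A=35 B=21] avail[A=31 B=21] open={R3,R4}
Step 7: commit R4 -> on_hand[A=32 B=21] avail[A=31 B=21] open={R3}
Step 8: reserve R5 A 5 -> on_hand[A=32 B=21] avail[A=26 B=21] open={R3,R5}
Step 9: reserve R6 A 3 -> on_hand[A=32 B=21] avail[A=23 B=21] open={R3,R5,R6}
Step 10: commit R6 -> on_hand[A=29 B=21] avail[A=23 B=21] open={R3,R5}
Step 11: commit R5 -> on_hand[A=24 B=21] avail[A=23 B=21] open={R3}
Step 12: cancel R3 -> on_hand[A=24 B=21] avail[A=24 B=21] open={}
Step 13: reserve R7 B 3 -> on_hand[A=24 B=21] avail[A=24 B=18] open={R7}
Step 14: cancel R7 -> on_hand[A=24 B=21] avail[A=24 B=21] open={}
Step 15: reserve R8 B 5 -> on_hand[A=24 B=21] avail[A=24 B=16] open={R8}
Step 16: reserve R9 A 5 -> on_hand[A=24 B=21] avail[A=19 B=16] open={R8,R9}
Step 17: reserve R10 A 4 -> on_hand[A=24 B=21] avail[A=15 B=16] open={R10,R8,R9}
Step 18: commit R8 -> on_hand[A=24 B=16] avail[A=15 B=16] open={R10,R9}
Step 19: cancel R10 -> on_hand[A=24 B=16] avail[A=19 B=16] open={R9}
Final available[A] = 19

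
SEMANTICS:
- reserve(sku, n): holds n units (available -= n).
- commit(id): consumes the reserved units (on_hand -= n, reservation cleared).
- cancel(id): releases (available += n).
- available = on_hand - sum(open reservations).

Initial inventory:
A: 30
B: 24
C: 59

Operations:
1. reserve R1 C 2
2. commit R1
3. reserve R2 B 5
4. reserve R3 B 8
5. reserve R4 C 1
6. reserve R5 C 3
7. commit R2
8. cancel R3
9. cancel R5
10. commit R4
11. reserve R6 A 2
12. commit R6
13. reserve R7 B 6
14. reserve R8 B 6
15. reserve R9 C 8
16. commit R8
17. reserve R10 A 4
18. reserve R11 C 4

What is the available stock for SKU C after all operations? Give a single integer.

Step 1: reserve R1 C 2 -> on_hand[A=30 B=24 C=59] avail[A=30 B=24 C=57] open={R1}
Step 2: commit R1 -> on_hand[A=30 B=24 C=57] avail[A=30 B=24 C=57] open={}
Step 3: reserve R2 B 5 -> on_hand[A=30 B=24 C=57] avail[A=30 B=19 C=57] open={R2}
Step 4: reserve R3 B 8 -> on_hand[A=30 B=24 C=57] avail[A=30 B=11 C=57] open={R2,R3}
Step 5: reserve R4 C 1 -> on_hand[A=30 B=24 C=57] avail[A=30 B=11 C=56] open={R2,R3,R4}
Step 6: reserve R5 C 3 -> on_hand[A=30 B=24 C=57] avail[A=30 B=11 C=53] open={R2,R3,R4,R5}
Step 7: commit R2 -> on_hand[A=30 B=19 C=57] avail[A=30 B=11 C=53] open={R3,R4,R5}
Step 8: cancel R3 -> on_hand[A=30 B=19 C=57] avail[A=30 B=19 C=53] open={R4,R5}
Step 9: cancel R5 -> on_hand[A=30 B=19 C=57] avail[A=30 B=19 C=56] open={R4}
Step 10: commit R4 -> on_hand[A=30 B=19 C=56] avail[A=30 B=19 C=56] open={}
Step 11: reserve R6 A 2 -> on_hand[A=30 B=19 C=56] avail[A=28 B=19 C=56] open={R6}
Step 12: commit R6 -> on_hand[A=28 B=19 C=56] avail[A=28 B=19 C=56] open={}
Step 13: reserve R7 B 6 -> on_hand[A=28 B=19 C=56] avail[A=28 B=13 C=56] open={R7}
Step 14: reserve R8 B 6 -> on_hand[A=28 B=19 C=56] avail[A=28 B=7 C=56] open={R7,R8}
Step 15: reserve R9 C 8 -> on_hand[A=28 B=19 C=56] avail[A=28 B=7 C=48] open={R7,R8,R9}
Step 16: commit R8 -> on_hand[A=28 B=13 C=56] avail[A=28 B=7 C=48] open={R7,R9}
Step 17: reserve R10 A 4 -> on_hand[A=28 B=13 C=56] avail[A=24 B=7 C=48] open={R10,R7,R9}
Step 18: reserve R11 C 4 -> on_hand[A=28 B=13 C=56] avail[A=24 B=7 C=44] open={R10,R11,R7,R9}
Final available[C] = 44

Answer: 44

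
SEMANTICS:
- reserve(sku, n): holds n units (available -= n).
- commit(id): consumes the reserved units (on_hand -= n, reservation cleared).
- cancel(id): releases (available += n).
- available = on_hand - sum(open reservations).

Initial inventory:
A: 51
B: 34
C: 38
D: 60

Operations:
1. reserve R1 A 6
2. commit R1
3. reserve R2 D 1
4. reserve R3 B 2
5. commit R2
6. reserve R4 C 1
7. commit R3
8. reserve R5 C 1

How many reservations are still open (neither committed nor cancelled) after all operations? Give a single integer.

Step 1: reserve R1 A 6 -> on_hand[A=51 B=34 C=38 D=60] avail[A=45 B=34 C=38 D=60] open={R1}
Step 2: commit R1 -> on_hand[A=45 B=34 C=38 D=60] avail[A=45 B=34 C=38 D=60] open={}
Step 3: reserve R2 D 1 -> on_hand[A=45 B=34 C=38 D=60] avail[A=45 B=34 C=38 D=59] open={R2}
Step 4: reserve R3 B 2 -> on_hand[A=45 B=34 C=38 D=60] avail[A=45 B=32 C=38 D=59] open={R2,R3}
Step 5: commit R2 -> on_hand[A=45 B=34 C=38 D=59] avail[A=45 B=32 C=38 D=59] open={R3}
Step 6: reserve R4 C 1 -> on_hand[A=45 B=34 C=38 D=59] avail[A=45 B=32 C=37 D=59] open={R3,R4}
Step 7: commit R3 -> on_hand[A=45 B=32 C=38 D=59] avail[A=45 B=32 C=37 D=59] open={R4}
Step 8: reserve R5 C 1 -> on_hand[A=45 B=32 C=38 D=59] avail[A=45 B=32 C=36 D=59] open={R4,R5}
Open reservations: ['R4', 'R5'] -> 2

Answer: 2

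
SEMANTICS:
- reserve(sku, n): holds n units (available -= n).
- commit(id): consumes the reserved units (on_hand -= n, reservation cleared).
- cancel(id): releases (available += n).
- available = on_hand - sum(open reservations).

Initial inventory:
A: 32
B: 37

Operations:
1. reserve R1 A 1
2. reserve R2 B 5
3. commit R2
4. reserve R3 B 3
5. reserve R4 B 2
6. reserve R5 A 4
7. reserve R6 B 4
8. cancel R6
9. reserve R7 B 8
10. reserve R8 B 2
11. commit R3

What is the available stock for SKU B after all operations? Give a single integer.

Step 1: reserve R1 A 1 -> on_hand[A=32 B=37] avail[A=31 B=37] open={R1}
Step 2: reserve R2 B 5 -> on_hand[A=32 B=37] avail[A=31 B=32] open={R1,R2}
Step 3: commit R2 -> on_hand[A=32 B=32] avail[A=31 B=32] open={R1}
Step 4: reserve R3 B 3 -> on_hand[A=32 B=32] avail[A=31 B=29] open={R1,R3}
Step 5: reserve R4 B 2 -> on_hand[A=32 B=32] avail[A=31 B=27] open={R1,R3,R4}
Step 6: reserve R5 A 4 -> on_hand[A=32 B=32] avail[A=27 B=27] open={R1,R3,R4,R5}
Step 7: reserve R6 B 4 -> on_hand[A=32 B=32] avail[A=27 B=23] open={R1,R3,R4,R5,R6}
Step 8: cancel R6 -> on_hand[A=32 B=32] avail[A=27 B=27] open={R1,R3,R4,R5}
Step 9: reserve R7 B 8 -> on_hand[A=32 B=32] avail[A=27 B=19] open={R1,R3,R4,R5,R7}
Step 10: reserve R8 B 2 -> on_hand[A=32 B=32] avail[A=27 B=17] open={R1,R3,R4,R5,R7,R8}
Step 11: commit R3 -> on_hand[A=32 B=29] avail[A=27 B=17] open={R1,R4,R5,R7,R8}
Final available[B] = 17

Answer: 17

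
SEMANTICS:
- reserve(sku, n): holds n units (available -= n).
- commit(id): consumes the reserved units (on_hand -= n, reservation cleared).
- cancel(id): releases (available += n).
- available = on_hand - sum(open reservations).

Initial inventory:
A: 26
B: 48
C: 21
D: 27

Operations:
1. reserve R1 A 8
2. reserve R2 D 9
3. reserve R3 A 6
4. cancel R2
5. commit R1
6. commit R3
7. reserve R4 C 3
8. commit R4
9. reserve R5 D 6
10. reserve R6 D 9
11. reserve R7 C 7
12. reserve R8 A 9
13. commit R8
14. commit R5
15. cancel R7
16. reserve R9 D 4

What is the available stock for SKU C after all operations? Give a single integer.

Answer: 18

Derivation:
Step 1: reserve R1 A 8 -> on_hand[A=26 B=48 C=21 D=27] avail[A=18 B=48 C=21 D=27] open={R1}
Step 2: reserve R2 D 9 -> on_hand[A=26 B=48 C=21 D=27] avail[A=18 B=48 C=21 D=18] open={R1,R2}
Step 3: reserve R3 A 6 -> on_hand[A=26 B=48 C=21 D=27] avail[A=12 B=48 C=21 D=18] open={R1,R2,R3}
Step 4: cancel R2 -> on_hand[A=26 B=48 C=21 D=27] avail[A=12 B=48 C=21 D=27] open={R1,R3}
Step 5: commit R1 -> on_hand[A=18 B=48 C=21 D=27] avail[A=12 B=48 C=21 D=27] open={R3}
Step 6: commit R3 -> on_hand[A=12 B=48 C=21 D=27] avail[A=12 B=48 C=21 D=27] open={}
Step 7: reserve R4 C 3 -> on_hand[A=12 B=48 C=21 D=27] avail[A=12 B=48 C=18 D=27] open={R4}
Step 8: commit R4 -> on_hand[A=12 B=48 C=18 D=27] avail[A=12 B=48 C=18 D=27] open={}
Step 9: reserve R5 D 6 -> on_hand[A=12 B=48 C=18 D=27] avail[A=12 B=48 C=18 D=21] open={R5}
Step 10: reserve R6 D 9 -> on_hand[A=12 B=48 C=18 D=27] avail[A=12 B=48 C=18 D=12] open={R5,R6}
Step 11: reserve R7 C 7 -> on_hand[A=12 B=48 C=18 D=27] avail[A=12 B=48 C=11 D=12] open={R5,R6,R7}
Step 12: reserve R8 A 9 -> on_hand[A=12 B=48 C=18 D=27] avail[A=3 B=48 C=11 D=12] open={R5,R6,R7,R8}
Step 13: commit R8 -> on_hand[A=3 B=48 C=18 D=27] avail[A=3 B=48 C=11 D=12] open={R5,R6,R7}
Step 14: commit R5 -> on_hand[A=3 B=48 C=18 D=21] avail[A=3 B=48 C=11 D=12] open={R6,R7}
Step 15: cancel R7 -> on_hand[A=3 B=48 C=18 D=21] avail[A=3 B=48 C=18 D=12] open={R6}
Step 16: reserve R9 D 4 -> on_hand[A=3 B=48 C=18 D=21] avail[A=3 B=48 C=18 D=8] open={R6,R9}
Final available[C] = 18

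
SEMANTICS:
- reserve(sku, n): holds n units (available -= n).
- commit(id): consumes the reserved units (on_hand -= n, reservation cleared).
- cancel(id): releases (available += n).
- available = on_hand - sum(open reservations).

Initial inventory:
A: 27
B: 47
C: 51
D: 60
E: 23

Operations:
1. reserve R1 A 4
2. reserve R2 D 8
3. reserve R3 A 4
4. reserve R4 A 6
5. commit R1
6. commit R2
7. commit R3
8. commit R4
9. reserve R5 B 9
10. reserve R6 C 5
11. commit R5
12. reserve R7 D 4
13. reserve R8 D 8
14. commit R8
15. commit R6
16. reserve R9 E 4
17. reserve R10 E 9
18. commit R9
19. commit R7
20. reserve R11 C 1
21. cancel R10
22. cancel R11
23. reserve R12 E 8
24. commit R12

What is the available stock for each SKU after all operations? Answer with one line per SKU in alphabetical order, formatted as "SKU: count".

Step 1: reserve R1 A 4 -> on_hand[A=27 B=47 C=51 D=60 E=23] avail[A=23 B=47 C=51 D=60 E=23] open={R1}
Step 2: reserve R2 D 8 -> on_hand[A=27 B=47 C=51 D=60 E=23] avail[A=23 B=47 C=51 D=52 E=23] open={R1,R2}
Step 3: reserve R3 A 4 -> on_hand[A=27 B=47 C=51 D=60 E=23] avail[A=19 B=47 C=51 D=52 E=23] open={R1,R2,R3}
Step 4: reserve R4 A 6 -> on_hand[A=27 B=47 C=51 D=60 E=23] avail[A=13 B=47 C=51 D=52 E=23] open={R1,R2,R3,R4}
Step 5: commit R1 -> on_hand[A=23 B=47 C=51 D=60 E=23] avail[A=13 B=47 C=51 D=52 E=23] open={R2,R3,R4}
Step 6: commit R2 -> on_hand[A=23 B=47 C=51 D=52 E=23] avail[A=13 B=47 C=51 D=52 E=23] open={R3,R4}
Step 7: commit R3 -> on_hand[A=19 B=47 C=51 D=52 E=23] avail[A=13 B=47 C=51 D=52 E=23] open={R4}
Step 8: commit R4 -> on_hand[A=13 B=47 C=51 D=52 E=23] avail[A=13 B=47 C=51 D=52 E=23] open={}
Step 9: reserve R5 B 9 -> on_hand[A=13 B=47 C=51 D=52 E=23] avail[A=13 B=38 C=51 D=52 E=23] open={R5}
Step 10: reserve R6 C 5 -> on_hand[A=13 B=47 C=51 D=52 E=23] avail[A=13 B=38 C=46 D=52 E=23] open={R5,R6}
Step 11: commit R5 -> on_hand[A=13 B=38 C=51 D=52 E=23] avail[A=13 B=38 C=46 D=52 E=23] open={R6}
Step 12: reserve R7 D 4 -> on_hand[A=13 B=38 C=51 D=52 E=23] avail[A=13 B=38 C=46 D=48 E=23] open={R6,R7}
Step 13: reserve R8 D 8 -> on_hand[A=13 B=38 C=51 D=52 E=23] avail[A=13 B=38 C=46 D=40 E=23] open={R6,R7,R8}
Step 14: commit R8 -> on_hand[A=13 B=38 C=51 D=44 E=23] avail[A=13 B=38 C=46 D=40 E=23] open={R6,R7}
Step 15: commit R6 -> on_hand[A=13 B=38 C=46 D=44 E=23] avail[A=13 B=38 C=46 D=40 E=23] open={R7}
Step 16: reserve R9 E 4 -> on_hand[A=13 B=38 C=46 D=44 E=23] avail[A=13 B=38 C=46 D=40 E=19] open={R7,R9}
Step 17: reserve R10 E 9 -> on_hand[A=13 B=38 C=46 D=44 E=23] avail[A=13 B=38 C=46 D=40 E=10] open={R10,R7,R9}
Step 18: commit R9 -> on_hand[A=13 B=38 C=46 D=44 E=19] avail[A=13 B=38 C=46 D=40 E=10] open={R10,R7}
Step 19: commit R7 -> on_hand[A=13 B=38 C=46 D=40 E=19] avail[A=13 B=38 C=46 D=40 E=10] open={R10}
Step 20: reserve R11 C 1 -> on_hand[A=13 B=38 C=46 D=40 E=19] avail[A=13 B=38 C=45 D=40 E=10] open={R10,R11}
Step 21: cancel R10 -> on_hand[A=13 B=38 C=46 D=40 E=19] avail[A=13 B=38 C=45 D=40 E=19] open={R11}
Step 22: cancel R11 -> on_hand[A=13 B=38 C=46 D=40 E=19] avail[A=13 B=38 C=46 D=40 E=19] open={}
Step 23: reserve R12 E 8 -> on_hand[A=13 B=38 C=46 D=40 E=19] avail[A=13 B=38 C=46 D=40 E=11] open={R12}
Step 24: commit R12 -> on_hand[A=13 B=38 C=46 D=40 E=11] avail[A=13 B=38 C=46 D=40 E=11] open={}

Answer: A: 13
B: 38
C: 46
D: 40
E: 11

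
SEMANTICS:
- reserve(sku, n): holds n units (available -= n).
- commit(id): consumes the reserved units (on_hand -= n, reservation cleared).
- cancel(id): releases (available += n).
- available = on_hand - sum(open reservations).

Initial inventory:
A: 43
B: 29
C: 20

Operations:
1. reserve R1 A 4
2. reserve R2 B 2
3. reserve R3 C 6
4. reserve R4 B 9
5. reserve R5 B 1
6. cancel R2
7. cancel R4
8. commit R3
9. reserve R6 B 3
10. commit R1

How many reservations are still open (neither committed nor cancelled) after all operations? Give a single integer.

Step 1: reserve R1 A 4 -> on_hand[A=43 B=29 C=20] avail[A=39 B=29 C=20] open={R1}
Step 2: reserve R2 B 2 -> on_hand[A=43 B=29 C=20] avail[A=39 B=27 C=20] open={R1,R2}
Step 3: reserve R3 C 6 -> on_hand[A=43 B=29 C=20] avail[A=39 B=27 C=14] open={R1,R2,R3}
Step 4: reserve R4 B 9 -> on_hand[A=43 B=29 C=20] avail[A=39 B=18 C=14] open={R1,R2,R3,R4}
Step 5: reserve R5 B 1 -> on_hand[A=43 B=29 C=20] avail[A=39 B=17 C=14] open={R1,R2,R3,R4,R5}
Step 6: cancel R2 -> on_hand[A=43 B=29 C=20] avail[A=39 B=19 C=14] open={R1,R3,R4,R5}
Step 7: cancel R4 -> on_hand[A=43 B=29 C=20] avail[A=39 B=28 C=14] open={R1,R3,R5}
Step 8: commit R3 -> on_hand[A=43 B=29 C=14] avail[A=39 B=28 C=14] open={R1,R5}
Step 9: reserve R6 B 3 -> on_hand[A=43 B=29 C=14] avail[A=39 B=25 C=14] open={R1,R5,R6}
Step 10: commit R1 -> on_hand[A=39 B=29 C=14] avail[A=39 B=25 C=14] open={R5,R6}
Open reservations: ['R5', 'R6'] -> 2

Answer: 2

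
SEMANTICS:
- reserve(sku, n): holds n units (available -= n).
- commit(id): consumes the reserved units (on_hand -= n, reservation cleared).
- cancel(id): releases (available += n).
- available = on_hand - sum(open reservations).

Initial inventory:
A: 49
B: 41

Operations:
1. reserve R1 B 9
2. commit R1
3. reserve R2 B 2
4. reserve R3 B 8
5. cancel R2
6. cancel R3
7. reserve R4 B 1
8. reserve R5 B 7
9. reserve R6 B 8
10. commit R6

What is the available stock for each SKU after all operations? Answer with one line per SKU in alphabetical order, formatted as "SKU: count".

Answer: A: 49
B: 16

Derivation:
Step 1: reserve R1 B 9 -> on_hand[A=49 B=41] avail[A=49 B=32] open={R1}
Step 2: commit R1 -> on_hand[A=49 B=32] avail[A=49 B=32] open={}
Step 3: reserve R2 B 2 -> on_hand[A=49 B=32] avail[A=49 B=30] open={R2}
Step 4: reserve R3 B 8 -> on_hand[A=49 B=32] avail[A=49 B=22] open={R2,R3}
Step 5: cancel R2 -> on_hand[A=49 B=32] avail[A=49 B=24] open={R3}
Step 6: cancel R3 -> on_hand[A=49 B=32] avail[A=49 B=32] open={}
Step 7: reserve R4 B 1 -> on_hand[A=49 B=32] avail[A=49 B=31] open={R4}
Step 8: reserve R5 B 7 -> on_hand[A=49 B=32] avail[A=49 B=24] open={R4,R5}
Step 9: reserve R6 B 8 -> on_hand[A=49 B=32] avail[A=49 B=16] open={R4,R5,R6}
Step 10: commit R6 -> on_hand[A=49 B=24] avail[A=49 B=16] open={R4,R5}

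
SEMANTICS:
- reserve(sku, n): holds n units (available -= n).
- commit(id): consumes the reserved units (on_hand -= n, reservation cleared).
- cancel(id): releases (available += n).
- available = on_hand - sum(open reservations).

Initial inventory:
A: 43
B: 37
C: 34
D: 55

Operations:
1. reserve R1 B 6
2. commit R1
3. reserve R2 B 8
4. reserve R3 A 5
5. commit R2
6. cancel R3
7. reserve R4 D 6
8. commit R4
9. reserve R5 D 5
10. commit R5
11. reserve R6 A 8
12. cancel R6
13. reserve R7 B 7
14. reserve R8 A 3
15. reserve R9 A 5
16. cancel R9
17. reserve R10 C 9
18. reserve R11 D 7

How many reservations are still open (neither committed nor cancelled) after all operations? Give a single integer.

Answer: 4

Derivation:
Step 1: reserve R1 B 6 -> on_hand[A=43 B=37 C=34 D=55] avail[A=43 B=31 C=34 D=55] open={R1}
Step 2: commit R1 -> on_hand[A=43 B=31 C=34 D=55] avail[A=43 B=31 C=34 D=55] open={}
Step 3: reserve R2 B 8 -> on_hand[A=43 B=31 C=34 D=55] avail[A=43 B=23 C=34 D=55] open={R2}
Step 4: reserve R3 A 5 -> on_hand[A=43 B=31 C=34 D=55] avail[A=38 B=23 C=34 D=55] open={R2,R3}
Step 5: commit R2 -> on_hand[A=43 B=23 C=34 D=55] avail[A=38 B=23 C=34 D=55] open={R3}
Step 6: cancel R3 -> on_hand[A=43 B=23 C=34 D=55] avail[A=43 B=23 C=34 D=55] open={}
Step 7: reserve R4 D 6 -> on_hand[A=43 B=23 C=34 D=55] avail[A=43 B=23 C=34 D=49] open={R4}
Step 8: commit R4 -> on_hand[A=43 B=23 C=34 D=49] avail[A=43 B=23 C=34 D=49] open={}
Step 9: reserve R5 D 5 -> on_hand[A=43 B=23 C=34 D=49] avail[A=43 B=23 C=34 D=44] open={R5}
Step 10: commit R5 -> on_hand[A=43 B=23 C=34 D=44] avail[A=43 B=23 C=34 D=44] open={}
Step 11: reserve R6 A 8 -> on_hand[A=43 B=23 C=34 D=44] avail[A=35 B=23 C=34 D=44] open={R6}
Step 12: cancel R6 -> on_hand[A=43 B=23 C=34 D=44] avail[A=43 B=23 C=34 D=44] open={}
Step 13: reserve R7 B 7 -> on_hand[A=43 B=23 C=34 D=44] avail[A=43 B=16 C=34 D=44] open={R7}
Step 14: reserve R8 A 3 -> on_hand[A=43 B=23 C=34 D=44] avail[A=40 B=16 C=34 D=44] open={R7,R8}
Step 15: reserve R9 A 5 -> on_hand[A=43 B=23 C=34 D=44] avail[A=35 B=16 C=34 D=44] open={R7,R8,R9}
Step 16: cancel R9 -> on_hand[A=43 B=23 C=34 D=44] avail[A=40 B=16 C=34 D=44] open={R7,R8}
Step 17: reserve R10 C 9 -> on_hand[A=43 B=23 C=34 D=44] avail[A=40 B=16 C=25 D=44] open={R10,R7,R8}
Step 18: reserve R11 D 7 -> on_hand[A=43 B=23 C=34 D=44] avail[A=40 B=16 C=25 D=37] open={R10,R11,R7,R8}
Open reservations: ['R10', 'R11', 'R7', 'R8'] -> 4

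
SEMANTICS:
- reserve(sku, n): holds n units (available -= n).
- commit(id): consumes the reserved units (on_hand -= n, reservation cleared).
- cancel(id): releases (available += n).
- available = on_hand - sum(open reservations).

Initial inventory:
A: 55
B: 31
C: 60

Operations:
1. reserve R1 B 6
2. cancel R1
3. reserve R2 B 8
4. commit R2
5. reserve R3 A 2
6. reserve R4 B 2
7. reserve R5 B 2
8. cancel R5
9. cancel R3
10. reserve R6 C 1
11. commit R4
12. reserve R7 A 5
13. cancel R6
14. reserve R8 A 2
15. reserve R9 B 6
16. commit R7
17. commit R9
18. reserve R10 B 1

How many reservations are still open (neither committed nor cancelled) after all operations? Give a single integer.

Answer: 2

Derivation:
Step 1: reserve R1 B 6 -> on_hand[A=55 B=31 C=60] avail[A=55 B=25 C=60] open={R1}
Step 2: cancel R1 -> on_hand[A=55 B=31 C=60] avail[A=55 B=31 C=60] open={}
Step 3: reserve R2 B 8 -> on_hand[A=55 B=31 C=60] avail[A=55 B=23 C=60] open={R2}
Step 4: commit R2 -> on_hand[A=55 B=23 C=60] avail[A=55 B=23 C=60] open={}
Step 5: reserve R3 A 2 -> on_hand[A=55 B=23 C=60] avail[A=53 B=23 C=60] open={R3}
Step 6: reserve R4 B 2 -> on_hand[A=55 B=23 C=60] avail[A=53 B=21 C=60] open={R3,R4}
Step 7: reserve R5 B 2 -> on_hand[A=55 B=23 C=60] avail[A=53 B=19 C=60] open={R3,R4,R5}
Step 8: cancel R5 -> on_hand[A=55 B=23 C=60] avail[A=53 B=21 C=60] open={R3,R4}
Step 9: cancel R3 -> on_hand[A=55 B=23 C=60] avail[A=55 B=21 C=60] open={R4}
Step 10: reserve R6 C 1 -> on_hand[A=55 B=23 C=60] avail[A=55 B=21 C=59] open={R4,R6}
Step 11: commit R4 -> on_hand[A=55 B=21 C=60] avail[A=55 B=21 C=59] open={R6}
Step 12: reserve R7 A 5 -> on_hand[A=55 B=21 C=60] avail[A=50 B=21 C=59] open={R6,R7}
Step 13: cancel R6 -> on_hand[A=55 B=21 C=60] avail[A=50 B=21 C=60] open={R7}
Step 14: reserve R8 A 2 -> on_hand[A=55 B=21 C=60] avail[A=48 B=21 C=60] open={R7,R8}
Step 15: reserve R9 B 6 -> on_hand[A=55 B=21 C=60] avail[A=48 B=15 C=60] open={R7,R8,R9}
Step 16: commit R7 -> on_hand[A=50 B=21 C=60] avail[A=48 B=15 C=60] open={R8,R9}
Step 17: commit R9 -> on_hand[A=50 B=15 C=60] avail[A=48 B=15 C=60] open={R8}
Step 18: reserve R10 B 1 -> on_hand[A=50 B=15 C=60] avail[A=48 B=14 C=60] open={R10,R8}
Open reservations: ['R10', 'R8'] -> 2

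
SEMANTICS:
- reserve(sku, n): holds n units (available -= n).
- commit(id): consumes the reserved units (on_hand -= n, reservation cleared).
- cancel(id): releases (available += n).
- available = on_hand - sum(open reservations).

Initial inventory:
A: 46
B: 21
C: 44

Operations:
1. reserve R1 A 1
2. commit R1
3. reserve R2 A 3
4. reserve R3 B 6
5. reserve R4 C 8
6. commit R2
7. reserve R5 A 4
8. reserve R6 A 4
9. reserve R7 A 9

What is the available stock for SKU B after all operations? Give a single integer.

Step 1: reserve R1 A 1 -> on_hand[A=46 B=21 C=44] avail[A=45 B=21 C=44] open={R1}
Step 2: commit R1 -> on_hand[A=45 B=21 C=44] avail[A=45 B=21 C=44] open={}
Step 3: reserve R2 A 3 -> on_hand[A=45 B=21 C=44] avail[A=42 B=21 C=44] open={R2}
Step 4: reserve R3 B 6 -> on_hand[A=45 B=21 C=44] avail[A=42 B=15 C=44] open={R2,R3}
Step 5: reserve R4 C 8 -> on_hand[A=45 B=21 C=44] avail[A=42 B=15 C=36] open={R2,R3,R4}
Step 6: commit R2 -> on_hand[A=42 B=21 C=44] avail[A=42 B=15 C=36] open={R3,R4}
Step 7: reserve R5 A 4 -> on_hand[A=42 B=21 C=44] avail[A=38 B=15 C=36] open={R3,R4,R5}
Step 8: reserve R6 A 4 -> on_hand[A=42 B=21 C=44] avail[A=34 B=15 C=36] open={R3,R4,R5,R6}
Step 9: reserve R7 A 9 -> on_hand[A=42 B=21 C=44] avail[A=25 B=15 C=36] open={R3,R4,R5,R6,R7}
Final available[B] = 15

Answer: 15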